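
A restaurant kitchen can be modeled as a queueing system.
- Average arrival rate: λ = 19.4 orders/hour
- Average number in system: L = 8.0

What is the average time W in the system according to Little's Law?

Little's Law: L = λW, so W = L/λ
W = 8.0/19.4 = 0.4124 hours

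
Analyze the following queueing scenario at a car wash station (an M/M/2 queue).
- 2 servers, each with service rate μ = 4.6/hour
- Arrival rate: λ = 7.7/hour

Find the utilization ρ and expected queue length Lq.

Traffic intensity: ρ = λ/(cμ) = 7.7/(2×4.6) = 0.8370
Since ρ = 0.8370 < 1, system is stable.
Offered load a = λ/μ = cρ = 7.7/4.6 = 1.6739
P₀ = [ Σₙ₌₀^1 aⁿ/n! + a^2/(2!(1-ρ)) ]⁻¹
Σ = a^0/0! + a^1/1! = 1.0000 + 1.6739 = 2.6739
a^2/(2!(1-ρ)) = 2.80198/(2 × 0.163043) = 8.5928
P₀ = 1/(2.6739 + 8.5928) = 0.08876
Lq = P₀·a^2·ρ / (2!(1-ρ)²) = 0.0887574 × 2.80198 × 0.836957 / (2 × 0.0265832) = 3.9150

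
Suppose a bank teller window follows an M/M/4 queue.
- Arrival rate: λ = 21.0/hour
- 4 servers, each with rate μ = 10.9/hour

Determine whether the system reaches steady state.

Stability requires ρ = λ/(cμ) < 1
ρ = 21.0/(4 × 10.9) = 21.0/43.60 = 0.4817
Since 0.4817 < 1, the system is STABLE.
The servers are busy 48.17% of the time.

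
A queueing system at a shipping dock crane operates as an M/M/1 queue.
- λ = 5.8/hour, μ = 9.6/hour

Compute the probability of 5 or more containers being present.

ρ = λ/μ = 5.8/9.6 = 0.60417
P(N ≥ n) = ρⁿ
P(N ≥ 5) = 0.60417^5
P(N ≥ 5) = 0.08050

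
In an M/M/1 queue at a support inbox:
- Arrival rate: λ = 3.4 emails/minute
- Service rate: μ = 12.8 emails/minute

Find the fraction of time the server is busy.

Server utilization: ρ = λ/μ
ρ = 3.4/12.8 = 0.2656
The server is busy 26.56% of the time.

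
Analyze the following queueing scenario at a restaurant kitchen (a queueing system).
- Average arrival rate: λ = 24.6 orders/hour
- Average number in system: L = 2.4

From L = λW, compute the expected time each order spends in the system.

Little's Law: L = λW, so W = L/λ
W = 2.4/24.6 = 0.09756 hours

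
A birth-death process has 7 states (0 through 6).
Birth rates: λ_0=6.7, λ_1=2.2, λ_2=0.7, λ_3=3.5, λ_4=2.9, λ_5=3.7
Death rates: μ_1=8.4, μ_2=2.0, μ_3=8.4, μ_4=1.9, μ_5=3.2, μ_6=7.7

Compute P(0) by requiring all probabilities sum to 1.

Ratios P(n)/P(0) = (λ₀···λₙ₋₁)/(μ₁···μₙ):
P(1)/P(0) = (6.7)/(8.4) = 0.79762
P(2)/P(0) = (6.7×2.2)/(8.4×2.0) = 0.87738
P(3)/P(0) = (6.7×2.2×0.7)/(8.4×2.0×8.4) = 0.073115
P(4)/P(0) = (6.7×2.2×0.7×3.5)/(8.4×2.0×8.4×1.9) = 0.13469
P(5)/P(0) = (6.7×2.2×0.7×3.5×2.9)/(8.4×2.0×8.4×1.9×3.2) = 0.12206
P(6)/P(0) = (6.7×2.2×0.7×3.5×2.9×3.7)/(8.4×2.0×8.4×1.9×3.2×7.7) = 0.058652

Normalization: ∑ P(n) = 1
P(0) × (1.0000 + 0.79762 + 0.87738 + 0.073115 + 0.13469 + 0.12206 + 0.058652) = 1
P(0) × 3.0635 = 1
P(0) = 1/3.0635 = 0.3264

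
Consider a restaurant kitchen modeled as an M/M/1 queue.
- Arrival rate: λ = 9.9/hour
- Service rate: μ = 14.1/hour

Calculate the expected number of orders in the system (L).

ρ = λ/μ = 9.9/14.1 = 0.7021
For M/M/1: L = λ/(μ-λ)
L = 9.9/(14.1-9.9) = 9.9/4.20
L = 2.3571 orders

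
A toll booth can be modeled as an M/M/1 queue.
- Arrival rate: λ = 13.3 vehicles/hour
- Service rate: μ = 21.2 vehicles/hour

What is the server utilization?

Server utilization: ρ = λ/μ
ρ = 13.3/21.2 = 0.6274
The server is busy 62.74% of the time.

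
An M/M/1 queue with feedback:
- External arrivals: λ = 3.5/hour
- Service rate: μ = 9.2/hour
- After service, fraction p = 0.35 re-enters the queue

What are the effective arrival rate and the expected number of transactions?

Effective arrival rate: λ_eff = λ/(1-p) = 3.5/(1-0.35) = 3.5/0.65 = 5.3846
ρ = λ_eff/μ = 5.3846/9.2 = 0.58528
L = ρ/(1-ρ) = 0.58528/(1-0.58528) = 1.4113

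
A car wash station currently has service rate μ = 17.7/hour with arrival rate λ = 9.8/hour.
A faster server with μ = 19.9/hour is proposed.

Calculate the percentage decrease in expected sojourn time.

System 1: ρ₁ = 9.8/17.7 = 0.5537, W₁ = 1/(17.7-9.8) = 0.12658
System 2: ρ₂ = 9.8/19.9 = 0.4925, W₂ = 1/(19.9-9.8) = 0.099010
Improvement: (W₁-W₂)/W₁ = (0.12658-0.099010)/0.12658 = 21.78%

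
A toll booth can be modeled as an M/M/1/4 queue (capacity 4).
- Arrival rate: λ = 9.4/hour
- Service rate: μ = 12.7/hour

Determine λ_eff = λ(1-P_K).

ρ = λ/μ = 9.4/12.7 = 0.74016
P₀ = (1-ρ)/(1-ρ^(K+1)) = (1-0.74016)/(1-0.74016^5) = 0.2598/0.7779 = 0.3340
P_K = P₀×ρ^K = 0.33404 × 0.74016^4 = 0.33404 × 0.30013 = 0.1003
λ_eff = λ(1-P_K) = 9.4 × (1 - 0.100254) = 9.4 × 0.899746 = 8.4576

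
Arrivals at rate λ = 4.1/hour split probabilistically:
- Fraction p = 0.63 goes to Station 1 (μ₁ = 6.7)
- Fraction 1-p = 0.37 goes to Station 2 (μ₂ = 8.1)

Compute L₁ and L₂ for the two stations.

Effective rates: λ₁ = 4.1×0.63 = 2.583, λ₂ = 4.1×0.37 = 1.517
Station 1: ρ₁ = 2.583/6.7 = 0.38552, L₁ = ρ₁/(1-ρ₁) = 0.38552/(1-0.38552) = 0.6274
Station 2: ρ₂ = 1.517/8.1 = 0.18728, L₂ = ρ₂/(1-ρ₂) = 0.18728/(1-0.18728) = 0.2304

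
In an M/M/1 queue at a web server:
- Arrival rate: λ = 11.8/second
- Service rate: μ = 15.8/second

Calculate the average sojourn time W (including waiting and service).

First, compute utilization: ρ = λ/μ = 11.8/15.8 = 0.7468
For M/M/1: W = 1/(μ-λ)
W = 1/(15.8-11.8) = 1/4.00
W = 0.2500 seconds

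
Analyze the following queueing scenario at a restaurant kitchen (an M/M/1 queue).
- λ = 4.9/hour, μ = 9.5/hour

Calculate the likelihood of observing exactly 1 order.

ρ = λ/μ = 4.9/9.5 = 0.5158
P(n) = (1-ρ)ρⁿ
P(1) = (1-0.5158) × 0.5158^1
P(1) = 0.4842 × 0.5158
P(1) = 0.2498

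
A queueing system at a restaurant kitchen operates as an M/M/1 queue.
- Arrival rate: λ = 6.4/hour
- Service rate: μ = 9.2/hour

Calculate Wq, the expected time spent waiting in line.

First, compute utilization: ρ = λ/μ = 6.4/9.2 = 0.6957
For M/M/1: Wq = λ/(μ(μ-λ))
Wq = 6.4/(9.2 × (9.2-6.4))
Wq = 6.4/(9.2 × 2.80)
Wq = 0.2484 hours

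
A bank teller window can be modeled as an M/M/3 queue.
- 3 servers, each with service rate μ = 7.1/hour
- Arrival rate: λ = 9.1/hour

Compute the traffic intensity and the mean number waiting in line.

Traffic intensity: ρ = λ/(cμ) = 9.1/(3×7.1) = 0.4272
Since ρ = 0.4272 < 1, system is stable.
Offered load a = λ/μ = cρ = 9.1/7.1 = 1.2817
P₀ = [ Σₙ₌₀^2 aⁿ/n! + a^3/(3!(1-ρ)) ]⁻¹
Σ = a^0/0! + a^1/1! + a^2/2! = 1.0000 + 1.2817 + 0.8214 = 3.1031
a^3/(3!(1-ρ)) = 2.1055/(6 × 0.57277) = 0.6127
P₀ = 1/(3.1031 + 0.6127) = 0.2691
Lq = P₀·a^3·ρ / (3!(1-ρ)²) = 0.2691 × 2.1055 × 0.4272 / (6 × 0.3281) = 0.1230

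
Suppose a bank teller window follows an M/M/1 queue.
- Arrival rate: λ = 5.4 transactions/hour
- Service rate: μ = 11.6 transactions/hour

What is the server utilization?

Server utilization: ρ = λ/μ
ρ = 5.4/11.6 = 0.4655
The server is busy 46.55% of the time.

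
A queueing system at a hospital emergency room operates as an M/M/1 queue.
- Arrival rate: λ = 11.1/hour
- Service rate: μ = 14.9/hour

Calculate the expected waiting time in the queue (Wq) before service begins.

First, compute utilization: ρ = λ/μ = 11.1/14.9 = 0.7450
For M/M/1: Wq = λ/(μ(μ-λ))
Wq = 11.1/(14.9 × (14.9-11.1))
Wq = 11.1/(14.9 × 3.80)
Wq = 0.1960 hours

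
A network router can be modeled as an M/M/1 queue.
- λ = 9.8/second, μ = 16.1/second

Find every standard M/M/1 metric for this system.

Step 1: ρ = λ/μ = 9.8/16.1 = 0.6087
Step 2: L = λ/(μ-λ) = 9.8/6.30 = 1.5556
Step 3: Lq = λ²/(μ(μ-λ)) = 96.04/(16.1×6.30) = 0.9469
Step 4: W = 1/(μ-λ) = 1/6.30 = 0.15873
Step 5: Wq = λ/(μ(μ-λ)) = 9.8/(16.1×6.30) = 0.09662
Step 6: P(0) = 1-ρ = 0.3913
Verify: L = λW = 9.8×0.15873 = 1.5556 ✔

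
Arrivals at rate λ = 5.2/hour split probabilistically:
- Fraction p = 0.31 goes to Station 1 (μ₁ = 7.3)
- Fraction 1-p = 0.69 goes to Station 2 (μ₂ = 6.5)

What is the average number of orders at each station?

Effective rates: λ₁ = 5.2×0.31 = 1.612, λ₂ = 5.2×0.69 = 3.588
Station 1: ρ₁ = 1.612/7.3 = 0.2208, L₁ = ρ₁/(1-ρ₁) = 0.2208/(1-0.2208) = 0.2834
Station 2: ρ₂ = 3.588/6.5 = 0.5520, L₂ = ρ₂/(1-ρ₂) = 0.5520/(1-0.5520) = 1.2321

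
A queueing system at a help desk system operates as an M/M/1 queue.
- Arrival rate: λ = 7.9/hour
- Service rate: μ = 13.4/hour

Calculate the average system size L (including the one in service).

ρ = λ/μ = 7.9/13.4 = 0.5896
For M/M/1: L = λ/(μ-λ)
L = 7.9/(13.4-7.9) = 7.9/5.50
L = 1.4364 tickets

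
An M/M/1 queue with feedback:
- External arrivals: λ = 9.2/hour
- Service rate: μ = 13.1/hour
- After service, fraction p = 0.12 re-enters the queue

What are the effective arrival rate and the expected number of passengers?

Effective arrival rate: λ_eff = λ/(1-p) = 9.2/(1-0.12) = 9.2/0.88 = 10.45455
ρ = λ_eff/μ = 10.45455/13.1 = 0.798057
L = ρ/(1-ρ) = 0.798057/(1-0.798057) = 3.9519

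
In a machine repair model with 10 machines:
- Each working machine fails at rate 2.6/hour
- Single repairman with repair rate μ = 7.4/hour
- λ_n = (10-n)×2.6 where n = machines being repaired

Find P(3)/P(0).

P(3)/P(0) = ∏_{i=0}^{3-1} λ_i/μ_{i+1}
= (10-0)×2.6/7.4 × (10-1)×2.6/7.4 × (10-2)×2.6/7.4
= 31.2289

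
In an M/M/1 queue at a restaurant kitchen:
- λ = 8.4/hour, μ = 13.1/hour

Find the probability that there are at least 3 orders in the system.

ρ = λ/μ = 8.4/13.1 = 0.6412
P(N ≥ n) = ρⁿ
P(N ≥ 3) = 0.6412^3
P(N ≥ 3) = 0.2636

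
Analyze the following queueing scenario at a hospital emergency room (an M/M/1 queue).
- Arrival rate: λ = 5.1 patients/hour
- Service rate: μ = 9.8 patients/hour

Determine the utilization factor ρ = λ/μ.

Server utilization: ρ = λ/μ
ρ = 5.1/9.8 = 0.5204
The server is busy 52.04% of the time.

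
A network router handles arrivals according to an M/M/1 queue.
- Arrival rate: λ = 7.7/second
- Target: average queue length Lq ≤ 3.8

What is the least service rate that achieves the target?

For M/M/1: Lq = λ²/(μ(μ-λ))
Need Lq ≤ 3.8, i.e. μ(μ-λ) ≥ λ²/3.8
μ² - 7.7μ - 59.29/3.8 ≥ 0  →  μ² - 7.7μ - 15.60263 ≥ 0
Quadratic formula (positive root): μ = [λ + √(λ² + 4×15.60263)]/2
Discriminant: 59.29 + 4×15.60263 = 121.7005, √121.7005 = 11.0318
μ ≥ (7.7 + 11.0318)/2 = 9.3659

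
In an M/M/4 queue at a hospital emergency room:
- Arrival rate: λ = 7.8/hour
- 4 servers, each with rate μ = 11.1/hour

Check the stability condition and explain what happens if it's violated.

Stability requires ρ = λ/(cμ) < 1
ρ = 7.8/(4 × 11.1) = 7.8/44.40 = 0.1757
Since 0.1757 < 1, the system is STABLE.
The servers are busy 17.57% of the time.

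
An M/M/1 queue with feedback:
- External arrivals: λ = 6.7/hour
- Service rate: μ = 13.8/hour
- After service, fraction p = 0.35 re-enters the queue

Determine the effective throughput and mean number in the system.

Effective arrival rate: λ_eff = λ/(1-p) = 6.7/(1-0.35) = 6.7/0.65 = 10.3077
ρ = λ_eff/μ = 10.3077/13.8 = 0.74693
L = ρ/(1-ρ) = 0.74693/(1-0.74693) = 2.9515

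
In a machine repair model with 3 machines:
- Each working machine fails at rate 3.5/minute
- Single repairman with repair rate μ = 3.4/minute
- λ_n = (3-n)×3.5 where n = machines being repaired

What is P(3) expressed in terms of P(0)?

P(3)/P(0) = ∏_{i=0}^{3-1} λ_i/μ_{i+1}
= (3-0)×3.5/3.4 × (3-1)×3.5/3.4 × (3-2)×3.5/3.4
= 6.5451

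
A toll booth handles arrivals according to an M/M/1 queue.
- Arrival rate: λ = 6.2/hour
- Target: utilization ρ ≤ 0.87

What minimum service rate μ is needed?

ρ = λ/μ, so μ = λ/ρ
μ ≥ 6.2/0.87 = 7.1264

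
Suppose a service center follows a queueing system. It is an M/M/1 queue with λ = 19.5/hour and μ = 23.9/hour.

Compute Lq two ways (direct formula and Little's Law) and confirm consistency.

Method 1 (direct): Lq = λ²/(μ(μ-λ)) = 380.25/(23.9 × 4.40) = 3.6159

Method 2 (Little's Law):
W = 1/(μ-λ) = 1/4.40 = 0.22727
Wq = W - 1/μ = 0.22727 - 0.041841 = 0.18543
Lq = λWq = 19.5 × 0.18543 = 3.6159 ✔ (matches Method 1)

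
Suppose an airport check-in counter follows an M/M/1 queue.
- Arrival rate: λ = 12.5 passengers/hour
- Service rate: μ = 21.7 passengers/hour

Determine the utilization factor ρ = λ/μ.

Server utilization: ρ = λ/μ
ρ = 12.5/21.7 = 0.5760
The server is busy 57.60% of the time.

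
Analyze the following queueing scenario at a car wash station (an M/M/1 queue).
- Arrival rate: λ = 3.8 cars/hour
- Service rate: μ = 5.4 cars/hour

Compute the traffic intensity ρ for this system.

Server utilization: ρ = λ/μ
ρ = 3.8/5.4 = 0.7037
The server is busy 70.37% of the time.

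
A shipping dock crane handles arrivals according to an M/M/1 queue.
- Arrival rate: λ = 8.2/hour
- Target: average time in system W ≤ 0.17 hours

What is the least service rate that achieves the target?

For M/M/1: W = 1/(μ-λ)
Need W ≤ 0.17, so 1/(μ-λ) ≤ 0.17
μ - λ ≥ 1/0.17 = 5.8824
μ ≥ 8.2 + 5.8824 = 14.0824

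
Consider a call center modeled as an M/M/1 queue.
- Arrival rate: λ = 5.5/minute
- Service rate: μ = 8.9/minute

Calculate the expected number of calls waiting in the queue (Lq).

ρ = λ/μ = 5.5/8.9 = 0.6180
For M/M/1: Lq = λ²/(μ(μ-λ))
Lq = 30.25/(8.9 × 3.40)
Lq = 0.9997 calls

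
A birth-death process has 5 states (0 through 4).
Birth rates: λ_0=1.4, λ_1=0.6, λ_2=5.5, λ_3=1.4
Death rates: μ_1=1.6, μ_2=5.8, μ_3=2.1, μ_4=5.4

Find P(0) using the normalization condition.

Ratios P(n)/P(0) = (λ₀···λₙ₋₁)/(μ₁···μₙ):
P(1)/P(0) = (1.4)/(1.6) = 0.87500
P(2)/P(0) = (1.4×0.6)/(1.6×5.8) = 0.090517
P(3)/P(0) = (1.4×0.6×5.5)/(1.6×5.8×2.1) = 0.23707
P(4)/P(0) = (1.4×0.6×5.5×1.4)/(1.6×5.8×2.1×5.4) = 0.061462

Normalization: ∑ P(n) = 1
P(0) × (1.0000 + 0.87500 + 0.090517 + 0.23707 + 0.061462) = 1
P(0) × 2.2640 = 1
P(0) = 1/2.2640 = 0.4417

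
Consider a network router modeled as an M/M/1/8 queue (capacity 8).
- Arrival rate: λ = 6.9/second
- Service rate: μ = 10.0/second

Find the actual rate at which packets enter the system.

ρ = λ/μ = 6.9/10.0 = 0.6900
P₀ = (1-ρ)/(1-ρ^(K+1)) = (1-0.6900)/(1-0.6900^9) = 0.3100/0.9645 = 0.3214
P_K = P₀×ρ^K = 0.3214 × 0.6900^8 = 0.3214 × 0.05138 = 0.01651
λ_eff = λ(1-P_K) = 6.9 × (1 - 0.01651) = 6.9 × 0.98349 = 6.7861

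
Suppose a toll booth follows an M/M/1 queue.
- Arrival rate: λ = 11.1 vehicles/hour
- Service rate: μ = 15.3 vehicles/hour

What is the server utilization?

Server utilization: ρ = λ/μ
ρ = 11.1/15.3 = 0.7255
The server is busy 72.55% of the time.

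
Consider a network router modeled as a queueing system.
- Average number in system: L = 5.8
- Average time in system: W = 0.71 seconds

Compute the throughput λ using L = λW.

Little's Law: L = λW, so λ = L/W
λ = 5.8/0.71 = 8.1690 packets/second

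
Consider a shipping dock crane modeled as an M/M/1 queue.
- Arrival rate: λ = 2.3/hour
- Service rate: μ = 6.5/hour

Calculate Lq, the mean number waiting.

ρ = λ/μ = 2.3/6.5 = 0.3538
For M/M/1: Lq = λ²/(μ(μ-λ))
Lq = 5.29/(6.5 × 4.20)
Lq = 0.1938 containers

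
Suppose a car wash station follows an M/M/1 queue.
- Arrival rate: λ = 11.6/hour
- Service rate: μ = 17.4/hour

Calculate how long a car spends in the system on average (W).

First, compute utilization: ρ = λ/μ = 11.6/17.4 = 0.6667
For M/M/1: W = 1/(μ-λ)
W = 1/(17.4-11.6) = 1/5.80
W = 0.1724 hours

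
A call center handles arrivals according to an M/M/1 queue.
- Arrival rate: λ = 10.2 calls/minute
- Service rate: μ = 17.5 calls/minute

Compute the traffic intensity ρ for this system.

Server utilization: ρ = λ/μ
ρ = 10.2/17.5 = 0.5829
The server is busy 58.29% of the time.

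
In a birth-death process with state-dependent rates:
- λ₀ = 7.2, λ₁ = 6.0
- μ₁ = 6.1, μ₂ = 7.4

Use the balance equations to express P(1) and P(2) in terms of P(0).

Balance equations:
State 0: λ₀P₀ = μ₁P₁ → P₁ = (λ₀/μ₁)P₀ = (7.2/6.1)P₀ = 1.1803P₀
State 1: P₂ = (λ₀λ₁)/(μ₁μ₂)P₀ = (7.2×6.0)/(6.1×7.4)P₀ = 0.9570P₀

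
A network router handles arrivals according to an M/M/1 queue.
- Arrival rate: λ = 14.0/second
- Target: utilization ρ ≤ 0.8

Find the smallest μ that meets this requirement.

ρ = λ/μ, so μ = λ/ρ
μ ≥ 14.0/0.8 = 17.5000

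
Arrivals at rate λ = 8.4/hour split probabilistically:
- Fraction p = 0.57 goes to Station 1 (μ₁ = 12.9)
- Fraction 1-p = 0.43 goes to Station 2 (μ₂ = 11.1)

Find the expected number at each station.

Effective rates: λ₁ = 8.4×0.57 = 4.788, λ₂ = 8.4×0.43 = 3.612
Station 1: ρ₁ = 4.788/12.9 = 0.37116, L₁ = ρ₁/(1-ρ₁) = 0.37116/(1-0.37116) = 0.5902
Station 2: ρ₂ = 3.612/11.1 = 0.3254, L₂ = ρ₂/(1-ρ₂) = 0.3254/(1-0.3254) = 0.4824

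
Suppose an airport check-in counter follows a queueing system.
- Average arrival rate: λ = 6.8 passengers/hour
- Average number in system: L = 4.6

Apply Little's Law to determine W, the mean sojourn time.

Little's Law: L = λW, so W = L/λ
W = 4.6/6.8 = 0.6765 hours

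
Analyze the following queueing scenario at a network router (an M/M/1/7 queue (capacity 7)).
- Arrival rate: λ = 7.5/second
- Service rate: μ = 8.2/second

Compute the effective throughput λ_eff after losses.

ρ = λ/μ = 7.5/8.2 = 0.914634
P₀ = (1-ρ)/(1-ρ^(K+1)) = (1-0.914634)/(1-0.914634^8) = 0.08537/0.5102 = 0.1673
P_K = P₀×ρ^K = 0.1673 × 0.914634^7 = 0.1673 × 0.5355 = 0.08959
λ_eff = λ(1-P_K) = 7.5 × (1 - 0.08959) = 7.5 × 0.91041 = 6.8281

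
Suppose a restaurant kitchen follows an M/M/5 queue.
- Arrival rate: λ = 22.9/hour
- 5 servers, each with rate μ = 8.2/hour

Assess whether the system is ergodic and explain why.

Stability requires ρ = λ/(cμ) < 1
ρ = 22.9/(5 × 8.2) = 22.9/41.00 = 0.5585
Since 0.5585 < 1, the system is STABLE.
The servers are busy 55.85% of the time.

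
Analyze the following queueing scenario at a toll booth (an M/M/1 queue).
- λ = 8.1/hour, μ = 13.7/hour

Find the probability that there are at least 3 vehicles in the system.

ρ = λ/μ = 8.1/13.7 = 0.59124
P(N ≥ n) = ρⁿ
P(N ≥ 3) = 0.59124^3
P(N ≥ 3) = 0.2067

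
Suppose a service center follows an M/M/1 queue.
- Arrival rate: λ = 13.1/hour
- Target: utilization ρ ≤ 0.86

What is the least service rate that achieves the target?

ρ = λ/μ, so μ = λ/ρ
μ ≥ 13.1/0.86 = 15.2326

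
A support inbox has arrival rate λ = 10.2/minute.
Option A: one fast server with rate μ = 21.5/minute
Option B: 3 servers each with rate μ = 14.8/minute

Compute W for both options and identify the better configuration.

Option A: single server μ = 21.5 (M/M/1)
  ρ_A = 10.2/21.5 = 0.4744
  W_A = 1/(μ-λ) = 1/(21.5-10.2) = 1/11.30 = 0.08850

Option B: 3 servers μ = 14.8 (M/M/3)
  ρ_B = λ/(cμ) = 10.2/(3×14.8) = 0.2297
  Offered load a = λ/μ = cρ = 10.2/14.8 = 0.6892
  P₀ = [ Σₙ₌₀^2 aⁿ/n! + a^3/(3!(1-ρ)) ]⁻¹
  Σ = a^0/0! + a^1/1! + a^2/2! = 1.0000 + 0.6892 + 0.2375 = 1.9267
  a^3/(3!(1-ρ)) = 0.32735/(6 × 0.77027) = 0.07083
  P₀ = 1/(1.9267 + 0.07083) = 0.5006
  Lq = P₀·a^3·ρ / (3!(1-ρ)²) = 0.5006 × 0.3274 × 0.2297 / (6 × 0.5933) = 0.01058
  Wq_B = Lq/λ = 0.0105756/10.2 = 0.0010368
  W_B = Wq_B + 1/μ = 0.0010368 + 0.067568 = 0.06860

Since W_B = 0.06860 < W_A = 0.08850, Option B (multiple servers) has the shorter time in system.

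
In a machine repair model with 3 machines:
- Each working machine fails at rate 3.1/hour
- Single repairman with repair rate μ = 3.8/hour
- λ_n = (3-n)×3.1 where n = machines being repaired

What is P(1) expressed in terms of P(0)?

P(1)/P(0) = ∏_{i=0}^{1-1} λ_i/μ_{i+1}
= (3-0)×3.1/3.8
= 2.4474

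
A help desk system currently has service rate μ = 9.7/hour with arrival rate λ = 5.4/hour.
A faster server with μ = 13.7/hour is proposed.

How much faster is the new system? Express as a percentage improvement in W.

System 1: ρ₁ = 5.4/9.7 = 0.5567, W₁ = 1/(9.7-5.4) = 0.2326
System 2: ρ₂ = 5.4/13.7 = 0.3942, W₂ = 1/(13.7-5.4) = 0.1205
Improvement: (W₁-W₂)/W₁ = (0.2326-0.1205)/0.2326 = 48.19%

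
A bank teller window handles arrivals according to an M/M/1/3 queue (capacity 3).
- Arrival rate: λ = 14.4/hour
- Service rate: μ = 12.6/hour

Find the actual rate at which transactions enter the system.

ρ = λ/μ = 14.4/12.6 = 1.14286
P₀ = (1-ρ)/(1-ρ^(K+1)) = (1-1.14286)/(1-1.14286^4) = -0.1429/-0.7060 = 0.2024
P_K = P₀×ρ^K = 0.2024 × 1.14286^3 = 0.2024 × 1.4927 = 0.3021
λ_eff = λ(1-P_K) = 14.4 × (1 - 0.30206) = 14.4 × 0.69794 = 10.0503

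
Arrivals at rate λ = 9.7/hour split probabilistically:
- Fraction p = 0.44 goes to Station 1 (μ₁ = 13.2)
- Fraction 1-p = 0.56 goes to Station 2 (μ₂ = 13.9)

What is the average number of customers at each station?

Effective rates: λ₁ = 9.7×0.44 = 4.268, λ₂ = 9.7×0.56 = 5.432
Station 1: ρ₁ = 4.268/13.2 = 0.3233, L₁ = ρ₁/(1-ρ₁) = 0.3233/(1-0.3233) = 0.4778
Station 2: ρ₂ = 5.432/13.9 = 0.3908, L₂ = ρ₂/(1-ρ₂) = 0.3908/(1-0.3908) = 0.6415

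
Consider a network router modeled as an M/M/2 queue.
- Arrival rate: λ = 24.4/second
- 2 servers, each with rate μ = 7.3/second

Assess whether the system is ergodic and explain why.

Stability requires ρ = λ/(cμ) < 1
ρ = 24.4/(2 × 7.3) = 24.4/14.60 = 1.6712
Since 1.6712 ≥ 1, the system is UNSTABLE.
Need c > λ/μ = 24.4/7.3 = 3.34.
Minimum servers needed: c = 4.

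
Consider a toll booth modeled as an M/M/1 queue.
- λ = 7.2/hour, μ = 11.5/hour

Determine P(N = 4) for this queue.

ρ = λ/μ = 7.2/11.5 = 0.62609
P(n) = (1-ρ)ρⁿ
P(4) = (1-0.62609) × 0.62609^4
P(4) = 0.373910 × 0.153655
P(4) = 0.05745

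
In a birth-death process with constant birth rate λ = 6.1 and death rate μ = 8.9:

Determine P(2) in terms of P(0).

For constant rates: P(n)/P(0) = (λ/μ)^n
P(2)/P(0) = (6.1/8.9)^2 = 0.6854^2 = 0.4698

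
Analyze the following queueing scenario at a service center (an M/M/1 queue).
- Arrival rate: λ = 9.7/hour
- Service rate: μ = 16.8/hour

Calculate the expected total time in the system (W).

First, compute utilization: ρ = λ/μ = 9.7/16.8 = 0.5774
For M/M/1: W = 1/(μ-λ)
W = 1/(16.8-9.7) = 1/7.10
W = 0.1408 hours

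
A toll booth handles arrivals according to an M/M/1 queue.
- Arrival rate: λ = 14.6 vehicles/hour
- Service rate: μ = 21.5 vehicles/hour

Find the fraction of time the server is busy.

Server utilization: ρ = λ/μ
ρ = 14.6/21.5 = 0.6791
The server is busy 67.91% of the time.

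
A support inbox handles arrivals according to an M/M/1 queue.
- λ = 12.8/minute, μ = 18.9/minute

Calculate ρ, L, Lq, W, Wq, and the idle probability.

Step 1: ρ = λ/μ = 12.8/18.9 = 0.6772
Step 2: L = λ/(μ-λ) = 12.8/6.10 = 2.0984
Step 3: Lq = λ²/(μ(μ-λ)) = 163.84/(18.9×6.10) = 1.4211
Step 4: W = 1/(μ-λ) = 1/6.10 = 0.163934
Step 5: Wq = λ/(μ(μ-λ)) = 12.8/(18.9×6.10) = 0.1110
Step 6: P(0) = 1-ρ = 0.3228
Verify: L = λW = 12.8×0.163934 = 2.0984 ✔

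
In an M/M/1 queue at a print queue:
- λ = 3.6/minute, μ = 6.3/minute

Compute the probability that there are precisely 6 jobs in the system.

ρ = λ/μ = 3.6/6.3 = 0.5714
P(n) = (1-ρ)ρⁿ
P(6) = (1-0.5714) × 0.5714^6
P(6) = 0.4286 × 0.03480
P(6) = 0.01492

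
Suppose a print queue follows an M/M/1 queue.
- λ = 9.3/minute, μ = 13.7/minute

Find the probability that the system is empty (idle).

ρ = λ/μ = 9.3/13.7 = 0.6788
P(0) = 1 - ρ = 1 - 0.6788 = 0.3212
The server is idle 32.12% of the time.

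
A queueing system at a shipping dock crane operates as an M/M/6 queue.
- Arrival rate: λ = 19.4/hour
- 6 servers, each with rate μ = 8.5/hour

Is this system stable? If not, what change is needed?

Stability requires ρ = λ/(cμ) < 1
ρ = 19.4/(6 × 8.5) = 19.4/51.00 = 0.3804
Since 0.3804 < 1, the system is STABLE.
The servers are busy 38.04% of the time.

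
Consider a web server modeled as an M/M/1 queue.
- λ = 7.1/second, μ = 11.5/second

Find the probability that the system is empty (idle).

ρ = λ/μ = 7.1/11.5 = 0.6174
P(0) = 1 - ρ = 1 - 0.6174 = 0.3826
The server is idle 38.26% of the time.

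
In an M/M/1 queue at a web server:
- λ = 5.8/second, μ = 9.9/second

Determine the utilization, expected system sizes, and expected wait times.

Step 1: ρ = λ/μ = 5.8/9.9 = 0.5859
Step 2: L = λ/(μ-λ) = 5.8/4.10 = 1.4146
Step 3: Lq = λ²/(μ(μ-λ)) = 33.64/(9.9×4.10) = 0.8288
Step 4: W = 1/(μ-λ) = 1/4.10 = 0.2439
Step 5: Wq = λ/(μ(μ-λ)) = 5.8/(9.9×4.10) = 0.1429
Step 6: P(0) = 1-ρ = 0.4141
Verify: L = λW = 5.8×0.2439 = 1.4146 ✔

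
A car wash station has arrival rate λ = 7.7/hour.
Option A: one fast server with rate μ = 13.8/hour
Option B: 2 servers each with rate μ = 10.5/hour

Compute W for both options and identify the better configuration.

Option A: single server μ = 13.8 (M/M/1)
  ρ_A = 7.7/13.8 = 0.5580
  W_A = 1/(μ-λ) = 1/(13.8-7.7) = 1/6.10 = 0.1639

Option B: 2 servers μ = 10.5 (M/M/2)
  ρ_B = λ/(cμ) = 7.7/(2×10.5) = 0.3667
  Offered load a = λ/μ = cρ = 7.7/10.5 = 0.7333
  P₀ = [ Σₙ₌₀^1 aⁿ/n! + a^2/(2!(1-ρ)) ]⁻¹
  Σ = a^0/0! + a^1/1! = 1.0000 + 0.7333 = 1.7333
  a^2/(2!(1-ρ)) = 0.5378/(2 × 0.6333) = 0.4246
  P₀ = 1/(1.7333 + 0.4246) = 0.4634
  Lq = P₀·a^2·ρ / (2!(1-ρ)²) = 0.4634 × 0.5378 × 0.3667 / (2 × 0.4011) = 0.1139
  Wq_B = Lq/λ = 0.1139/7.7 = 0.01479
  W_B = Wq_B + 1/μ = 0.01479 + 0.09524 = 0.1100

Since W_B = 0.1100 < W_A = 0.1639, Option B (multiple servers) has the shorter time in system.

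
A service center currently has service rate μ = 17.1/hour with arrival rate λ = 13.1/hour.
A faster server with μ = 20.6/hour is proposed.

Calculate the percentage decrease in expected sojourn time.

System 1: ρ₁ = 13.1/17.1 = 0.7661, W₁ = 1/(17.1-13.1) = 0.25000
System 2: ρ₂ = 13.1/20.6 = 0.6359, W₂ = 1/(20.6-13.1) = 0.13333
Improvement: (W₁-W₂)/W₁ = (0.25000-0.13333)/0.25000 = 46.67%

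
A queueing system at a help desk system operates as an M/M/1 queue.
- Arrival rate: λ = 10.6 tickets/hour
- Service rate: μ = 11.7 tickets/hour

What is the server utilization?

Server utilization: ρ = λ/μ
ρ = 10.6/11.7 = 0.9060
The server is busy 90.60% of the time.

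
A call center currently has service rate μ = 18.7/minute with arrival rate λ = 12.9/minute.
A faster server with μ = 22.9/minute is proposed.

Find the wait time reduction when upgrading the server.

System 1: ρ₁ = 12.9/18.7 = 0.6898, W₁ = 1/(18.7-12.9) = 0.1724
System 2: ρ₂ = 12.9/22.9 = 0.5633, W₂ = 1/(22.9-12.9) = 0.1000
Improvement: (W₁-W₂)/W₁ = (0.1724-0.1000)/0.1724 = 42.00%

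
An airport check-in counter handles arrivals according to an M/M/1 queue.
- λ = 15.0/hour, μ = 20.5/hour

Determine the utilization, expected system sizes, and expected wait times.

Step 1: ρ = λ/μ = 15.0/20.5 = 0.7317
Step 2: L = λ/(μ-λ) = 15.0/5.50 = 2.7273
Step 3: Lq = λ²/(μ(μ-λ)) = 225.00/(20.5×5.50) = 1.9956
Step 4: W = 1/(μ-λ) = 1/5.50 = 0.18182
Step 5: Wq = λ/(μ(μ-λ)) = 15.0/(20.5×5.50) = 0.1330
Step 6: P(0) = 1-ρ = 0.2683
Verify: L = λW = 15.0×0.18182 = 2.7273 ✔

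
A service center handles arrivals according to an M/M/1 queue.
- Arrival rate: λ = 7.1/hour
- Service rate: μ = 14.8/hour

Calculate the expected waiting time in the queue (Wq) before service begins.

First, compute utilization: ρ = λ/μ = 7.1/14.8 = 0.4797
For M/M/1: Wq = λ/(μ(μ-λ))
Wq = 7.1/(14.8 × (14.8-7.1))
Wq = 7.1/(14.8 × 7.70)
Wq = 0.06230 hours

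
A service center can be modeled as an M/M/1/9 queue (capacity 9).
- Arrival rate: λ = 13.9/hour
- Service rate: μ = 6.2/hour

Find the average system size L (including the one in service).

ρ = λ/μ = 13.9/6.2 = 2.2419
P₀ = (1-ρ)/(1-ρ^(K+1)) = (1-2.2419)/(1-2.2419^10) = -1.2419/-3206.4683 = 0.0003873
P_K = P₀×ρ^K = 0.0003873 × 2.2419^9 = 0.0003873 × 1430.6919 = 0.5541
L = ρ[1 - (K+1)ρ^K + Kρ^(K+1)] / [(1-ρ)(1-ρ^(K+1))]
L = 2.2419 × (1 - 10×1430.6919 + 9×3207.4683) / ((1 - 2.2419) × (1 - 3207.4683)) = 8.1979 customers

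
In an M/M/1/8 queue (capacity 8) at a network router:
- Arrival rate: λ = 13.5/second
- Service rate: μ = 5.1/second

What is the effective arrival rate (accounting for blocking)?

ρ = λ/μ = 13.5/5.1 = 2.64706
P₀ = (1-ρ)/(1-ρ^(K+1)) = (1-2.64706)/(1-2.64706^9) = -1.6471/-6379.7844 = 0.0002582
P_K = P₀×ρ^K = 0.00025817 × 2.64706^8 = 0.00025817 × 2410.5175 = 0.6223
λ_eff = λ(1-P_K) = 13.5 × (1 - 0.62232) = 13.5 × 0.37768 = 5.0987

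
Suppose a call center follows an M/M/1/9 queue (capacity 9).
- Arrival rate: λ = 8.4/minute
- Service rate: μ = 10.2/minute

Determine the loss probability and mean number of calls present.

ρ = λ/μ = 8.4/10.2 = 0.82353
P₀ = (1-ρ)/(1-ρ^(K+1)) = (1-0.82353)/(1-0.82353^10) = 0.17647/0.85652 = 0.2060
P_K = P₀×ρ^K = 0.20603 × 0.82353^9 = 0.20603 × 0.17423 = 0.03590
Blocking probability P_9 = 0.03590 (3.59%)
L = ρ[1 - (K+1)ρ^K + Kρ^(K+1)] / [(1-ρ)(1-ρ^(K+1))]
L = 0.82353 × (1 - 10×0.174227 + 9×0.143481) / ((1 - 0.82353) × (1 - 0.143481)) = 2.9915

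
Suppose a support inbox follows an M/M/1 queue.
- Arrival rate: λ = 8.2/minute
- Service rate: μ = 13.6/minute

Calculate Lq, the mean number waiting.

ρ = λ/μ = 8.2/13.6 = 0.6029
For M/M/1: Lq = λ²/(μ(μ-λ))
Lq = 67.24/(13.6 × 5.40)
Lq = 0.9156 emails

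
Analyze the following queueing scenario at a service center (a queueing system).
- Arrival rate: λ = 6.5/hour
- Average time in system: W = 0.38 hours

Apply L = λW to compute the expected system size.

Little's Law: L = λW
L = 6.5 × 0.38 = 2.4700 customers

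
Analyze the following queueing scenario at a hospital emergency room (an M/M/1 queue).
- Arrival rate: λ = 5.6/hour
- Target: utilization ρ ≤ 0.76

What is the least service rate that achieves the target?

ρ = λ/μ, so μ = λ/ρ
μ ≥ 5.6/0.76 = 7.3684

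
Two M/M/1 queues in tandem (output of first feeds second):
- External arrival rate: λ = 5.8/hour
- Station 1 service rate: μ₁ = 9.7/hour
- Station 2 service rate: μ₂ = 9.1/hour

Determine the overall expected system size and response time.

By Jackson's theorem, each station behaves as independent M/M/1.
Station 1: ρ₁ = 5.8/9.7 = 0.5979, L₁ = ρ₁/(1-ρ₁) = λ/(μ₁-λ) = 5.8/3.90 = 1.4872
Station 2: ρ₂ = 5.8/9.1 = 0.6374, L₂ = ρ₂/(1-ρ₂) = λ/(μ₂-λ) = 5.8/3.30 = 1.7576
Total: L = L₁ + L₂ = 1.4872 + 1.7576 = 3.2448
W = L/λ = 3.2448/5.8 = 0.5594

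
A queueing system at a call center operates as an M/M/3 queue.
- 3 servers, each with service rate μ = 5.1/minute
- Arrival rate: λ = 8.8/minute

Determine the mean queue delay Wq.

Traffic intensity: ρ = λ/(cμ) = 8.8/(3×5.1) = 0.5752
Since ρ = 0.5752 < 1, system is stable.
Offered load a = λ/μ = cρ = 8.8/5.1 = 1.7255
P₀ = [ Σₙ₌₀^2 aⁿ/n! + a^3/(3!(1-ρ)) ]⁻¹
Σ = a^0/0! + a^1/1! + a^2/2! = 1.000000 + 1.725490 + 1.488658 = 4.2141
a^3/(3!(1-ρ)) = 5.1373/(6 × 0.42484) = 2.0154
P₀ = 1/(4.2141 + 2.0154) = 0.1605
Lq = P₀·a^3·ρ / (3!(1-ρ)²) = 0.16052 × 5.1373 × 0.57516 / (6 × 0.18049) = 0.4380
Wq = Lq/λ = 0.4380/8.8 = 0.04977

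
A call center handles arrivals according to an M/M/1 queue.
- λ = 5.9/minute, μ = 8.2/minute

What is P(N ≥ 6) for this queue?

ρ = λ/μ = 5.9/8.2 = 0.7195
P(N ≥ n) = ρⁿ
P(N ≥ 6) = 0.7195^6
P(N ≥ 6) = 0.1387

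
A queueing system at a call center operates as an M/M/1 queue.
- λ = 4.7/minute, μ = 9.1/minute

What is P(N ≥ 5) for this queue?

ρ = λ/μ = 4.7/9.1 = 0.51648
P(N ≥ n) = ρⁿ
P(N ≥ 5) = 0.51648^5
P(N ≥ 5) = 0.03675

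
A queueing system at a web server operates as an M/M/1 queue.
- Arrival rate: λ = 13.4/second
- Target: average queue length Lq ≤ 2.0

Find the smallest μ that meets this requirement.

For M/M/1: Lq = λ²/(μ(μ-λ))
Need Lq ≤ 2.0, i.e. μ(μ-λ) ≥ λ²/2.0
μ² - 13.4μ - 179.56/2.0 ≥ 0  →  μ² - 13.4μ - 89.7800 ≥ 0
Quadratic formula (positive root): μ = [λ + √(λ² + 4×89.7800)]/2
Discriminant: 179.56 + 4×89.7800 = 538.6800, √538.6800 = 23.2095
μ ≥ (13.4 + 23.2095)/2 = 18.3047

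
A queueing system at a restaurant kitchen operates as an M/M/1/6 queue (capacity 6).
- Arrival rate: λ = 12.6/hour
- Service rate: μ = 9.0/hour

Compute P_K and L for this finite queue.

ρ = λ/μ = 12.6/9.0 = 1.4000
P₀ = (1-ρ)/(1-ρ^(K+1)) = (1-1.4000)/(1-1.4000^7) = -0.4000/-9.5414 = 0.04192
P_K = P₀×ρ^K = 0.041923 × 1.4000^6 = 0.041923 × 7.5295 = 0.3157
Blocking probability P_6 = 0.3157 (31.57%)
L = ρ[1 - (K+1)ρ^K + Kρ^(K+1)] / [(1-ρ)(1-ρ^(K+1))]
L = 1.4000 × (1 - 7×7.529536 + 6×10.54135) / ((1 - 1.4000) × (1 - 10.54135)) = 4.2336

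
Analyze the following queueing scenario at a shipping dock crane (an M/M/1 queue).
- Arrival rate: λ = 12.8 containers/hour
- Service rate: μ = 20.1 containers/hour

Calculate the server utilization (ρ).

Server utilization: ρ = λ/μ
ρ = 12.8/20.1 = 0.6368
The server is busy 63.68% of the time.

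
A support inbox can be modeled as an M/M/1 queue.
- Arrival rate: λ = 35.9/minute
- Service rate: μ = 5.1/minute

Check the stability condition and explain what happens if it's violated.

Stability requires ρ = λ/(cμ) < 1
ρ = 35.9/(1 × 5.1) = 35.9/5.10 = 7.0392
Since 7.0392 ≥ 1, the system is UNSTABLE.
Queue grows without bound. Need μ > λ = 35.9.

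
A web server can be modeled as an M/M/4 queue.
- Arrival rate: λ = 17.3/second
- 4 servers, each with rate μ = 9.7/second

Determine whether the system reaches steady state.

Stability requires ρ = λ/(cμ) < 1
ρ = 17.3/(4 × 9.7) = 17.3/38.80 = 0.4459
Since 0.4459 < 1, the system is STABLE.
The servers are busy 44.59% of the time.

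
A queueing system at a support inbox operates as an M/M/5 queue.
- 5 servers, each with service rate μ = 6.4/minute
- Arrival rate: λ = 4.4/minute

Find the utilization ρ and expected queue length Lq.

Traffic intensity: ρ = λ/(cμ) = 4.4/(5×6.4) = 0.1375
Since ρ = 0.1375 < 1, system is stable.
Offered load a = λ/μ = cρ = 4.4/6.4 = 0.6875
P₀ = [ Σₙ₌₀^4 aⁿ/n! + a^5/(5!(1-ρ)) ]⁻¹
Σ = a^0/0! + a^1/1! + a^2/2! + a^3/3! + a^4/4! = 1.0000 + 0.6875 + 0.2363 + 0.05416 + 0.009308 = 1.9873
a^5/(5!(1-ρ)) = 0.1536/(120 × 0.8625) = 0.001484
P₀ = 1/(1.9873 + 0.001484) = 0.5028
Lq = P₀·a^5·ρ / (5!(1-ρ)²) = 0.5028 × 0.1536 × 0.1375 / (120 × 0.7439) = 0.0001190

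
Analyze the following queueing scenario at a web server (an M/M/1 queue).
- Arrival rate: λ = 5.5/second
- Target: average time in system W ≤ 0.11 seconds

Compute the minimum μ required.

For M/M/1: W = 1/(μ-λ)
Need W ≤ 0.11, so 1/(μ-λ) ≤ 0.11
μ - λ ≥ 1/0.11 = 9.0909
μ ≥ 5.5 + 9.0909 = 14.5909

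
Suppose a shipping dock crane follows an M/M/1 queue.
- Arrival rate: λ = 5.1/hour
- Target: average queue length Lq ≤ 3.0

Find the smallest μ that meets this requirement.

For M/M/1: Lq = λ²/(μ(μ-λ))
Need Lq ≤ 3.0, i.e. μ(μ-λ) ≥ λ²/3.0
μ² - 5.1μ - 26.01/3.0 ≥ 0  →  μ² - 5.1μ - 8.6700 ≥ 0
Quadratic formula (positive root): μ = [λ + √(λ² + 4×8.6700)]/2
Discriminant: 26.01 + 4×8.6700 = 60.6900, √60.6900 = 7.7904
μ ≥ (5.1 + 7.7904)/2 = 6.4452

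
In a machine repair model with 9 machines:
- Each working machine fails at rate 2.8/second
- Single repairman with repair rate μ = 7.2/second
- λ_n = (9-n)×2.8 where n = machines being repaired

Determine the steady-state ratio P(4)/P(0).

P(4)/P(0) = ∏_{i=0}^{4-1} λ_i/μ_{i+1}
= (9-0)×2.8/7.2 × (9-1)×2.8/7.2 × (9-2)×2.8/7.2 × (9-3)×2.8/7.2
= 69.1646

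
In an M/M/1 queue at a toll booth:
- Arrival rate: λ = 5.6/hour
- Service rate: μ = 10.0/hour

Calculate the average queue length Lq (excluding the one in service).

ρ = λ/μ = 5.6/10.0 = 0.5600
For M/M/1: Lq = λ²/(μ(μ-λ))
Lq = 31.36/(10.0 × 4.40)
Lq = 0.7127 vehicles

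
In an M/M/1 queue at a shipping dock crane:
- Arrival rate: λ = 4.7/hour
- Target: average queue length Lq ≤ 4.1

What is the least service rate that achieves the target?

For M/M/1: Lq = λ²/(μ(μ-λ))
Need Lq ≤ 4.1, i.e. μ(μ-λ) ≥ λ²/4.1
μ² - 4.7μ - 22.09/4.1 ≥ 0  →  μ² - 4.7μ - 5.387805 ≥ 0
Quadratic formula (positive root): μ = [λ + √(λ² + 4×5.387805)]/2
Discriminant: 22.09 + 4×5.387805 = 43.64122, √43.64122 = 6.6062
μ ≥ (4.7 + 6.6062)/2 = 5.6531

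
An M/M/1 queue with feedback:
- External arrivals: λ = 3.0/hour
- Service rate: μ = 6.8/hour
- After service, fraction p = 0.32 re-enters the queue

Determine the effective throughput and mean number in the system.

Effective arrival rate: λ_eff = λ/(1-p) = 3.0/(1-0.32) = 3.0/0.68 = 4.4118
ρ = λ_eff/μ = 4.4118/6.8 = 0.64879
L = ρ/(1-ρ) = 0.64879/(1-0.64879) = 1.8473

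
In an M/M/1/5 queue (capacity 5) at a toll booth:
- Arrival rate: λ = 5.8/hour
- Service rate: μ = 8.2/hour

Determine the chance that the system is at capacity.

ρ = λ/μ = 5.8/8.2 = 0.70732
P₀ = (1-ρ)/(1-ρ^(K+1)) = (1-0.70732)/(1-0.70732^6) = 0.2927/0.8748 = 0.3346
P_K = P₀×ρ^K = 0.33458 × 0.70732^5 = 0.33458 × 0.17704 = 0.05923
Blocking probability = 5.92%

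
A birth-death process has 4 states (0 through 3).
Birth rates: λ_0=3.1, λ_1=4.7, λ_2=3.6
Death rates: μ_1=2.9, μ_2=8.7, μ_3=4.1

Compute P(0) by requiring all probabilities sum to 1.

Ratios P(n)/P(0) = (λ₀···λₙ₋₁)/(μ₁···μₙ):
P(1)/P(0) = (3.1)/(2.9) = 1.06897
P(2)/P(0) = (3.1×4.7)/(2.9×8.7) = 0.577487
P(3)/P(0) = (3.1×4.7×3.6)/(2.9×8.7×4.1) = 0.507062

Normalization: ∑ P(n) = 1
P(0) × (1.00000 + 1.06897 + 0.577487 + 0.507062) = 1
P(0) × 3.1535 = 1
P(0) = 1/3.1535 = 0.3171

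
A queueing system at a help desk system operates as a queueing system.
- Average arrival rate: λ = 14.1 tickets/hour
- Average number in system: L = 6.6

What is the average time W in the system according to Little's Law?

Little's Law: L = λW, so W = L/λ
W = 6.6/14.1 = 0.4681 hours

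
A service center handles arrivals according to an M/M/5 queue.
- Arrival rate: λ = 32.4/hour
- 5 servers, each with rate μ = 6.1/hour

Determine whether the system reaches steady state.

Stability requires ρ = λ/(cμ) < 1
ρ = 32.4/(5 × 6.1) = 32.4/30.50 = 1.0623
Since 1.0623 ≥ 1, the system is UNSTABLE.
Need c > λ/μ = 32.4/6.1 = 5.31.
Minimum servers needed: c = 6.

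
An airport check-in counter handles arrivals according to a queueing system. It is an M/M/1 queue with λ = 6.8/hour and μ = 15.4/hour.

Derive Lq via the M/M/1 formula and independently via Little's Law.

Method 1 (direct): Lq = λ²/(μ(μ-λ)) = 46.24/(15.4 × 8.60) = 0.3491

Method 2 (Little's Law):
W = 1/(μ-λ) = 1/8.60 = 0.11628
Wq = W - 1/μ = 0.11628 - 0.064935 = 0.05134
Lq = λWq = 6.8 × 0.05134 = 0.3491 ✔ (matches Method 1)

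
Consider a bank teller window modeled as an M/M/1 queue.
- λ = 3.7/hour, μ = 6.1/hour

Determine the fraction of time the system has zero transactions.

ρ = λ/μ = 3.7/6.1 = 0.6066
P(0) = 1 - ρ = 1 - 0.6066 = 0.3934
The server is idle 39.34% of the time.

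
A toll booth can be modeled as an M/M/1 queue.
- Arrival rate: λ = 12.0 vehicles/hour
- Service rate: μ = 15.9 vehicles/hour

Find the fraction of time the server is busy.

Server utilization: ρ = λ/μ
ρ = 12.0/15.9 = 0.7547
The server is busy 75.47% of the time.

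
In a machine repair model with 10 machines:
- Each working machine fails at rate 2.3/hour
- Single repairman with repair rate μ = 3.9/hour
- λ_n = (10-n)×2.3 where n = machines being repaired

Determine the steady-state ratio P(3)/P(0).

P(3)/P(0) = ∏_{i=0}^{3-1} λ_i/μ_{i+1}
= (10-0)×2.3/3.9 × (10-1)×2.3/3.9 × (10-2)×2.3/3.9
= 147.6802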